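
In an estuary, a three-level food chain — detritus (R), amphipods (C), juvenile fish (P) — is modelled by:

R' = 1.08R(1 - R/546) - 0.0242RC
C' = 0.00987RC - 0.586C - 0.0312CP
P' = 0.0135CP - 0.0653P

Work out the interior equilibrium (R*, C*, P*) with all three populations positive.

From dP/dt = 0: 0.0135C* = 0.0653, so C* = 4.84.
From dR/dt = 0: 1.08(1 - R*/546) = 0.0242·4.84, giving R* = 546·(1 - 0.108) = 487.
From dC/dt = 0: 0.00987·487 - 0.586 = 0.0312P*, so P* = 4.22/0.0312 = 135.

R* ≈ 487, C* ≈ 4.84, P* ≈ 135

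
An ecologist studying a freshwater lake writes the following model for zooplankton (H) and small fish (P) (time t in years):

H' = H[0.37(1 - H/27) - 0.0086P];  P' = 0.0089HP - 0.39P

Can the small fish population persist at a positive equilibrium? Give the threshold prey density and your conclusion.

Threshold H = 43.8; K < 43.8, so no, the predator goes extinct.

The predator equation gives dP/dt > 0 only when H > 0.39/0.0089 = 43.8.
Without the predator, H → K = 27. Since 27 < 43.8, the predator cannot invade.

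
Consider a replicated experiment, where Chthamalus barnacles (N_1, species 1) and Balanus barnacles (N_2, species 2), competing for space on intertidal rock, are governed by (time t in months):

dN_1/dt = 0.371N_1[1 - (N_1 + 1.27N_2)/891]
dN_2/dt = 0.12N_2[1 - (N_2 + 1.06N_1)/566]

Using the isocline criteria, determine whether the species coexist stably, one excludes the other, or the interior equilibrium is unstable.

Compare the nullcline intercepts: K1/α12 = 891/1.27 = 702 > K2 = 566; K2/α21 = 566/1.06 = 534 < K1 = 891.
Since the inequalities point opposite ways, species 1 can invade but species 2 cannot.

species 1 excludes species 2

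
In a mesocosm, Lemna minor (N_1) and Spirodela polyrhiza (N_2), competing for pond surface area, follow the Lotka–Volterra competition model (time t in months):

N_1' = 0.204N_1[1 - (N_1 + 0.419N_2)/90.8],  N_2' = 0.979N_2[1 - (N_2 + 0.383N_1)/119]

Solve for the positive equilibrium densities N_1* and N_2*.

N_1* ≈ 48.8, N_2* ≈ 100

Setting both brackets to zero gives the nullclines N_1 + 0.419N_2 = 90.8 and 0.383N_1 + N_2 = 119.
Substituting N_2 = 119 - 0.383N_1 into the first: N_1(1 - 0.419·0.383) = 90.8 - 0.419·119.
So N_1* = 40.9/0.84 = 48.8, and then N_2* = 119 - 0.383·48.8 = 100.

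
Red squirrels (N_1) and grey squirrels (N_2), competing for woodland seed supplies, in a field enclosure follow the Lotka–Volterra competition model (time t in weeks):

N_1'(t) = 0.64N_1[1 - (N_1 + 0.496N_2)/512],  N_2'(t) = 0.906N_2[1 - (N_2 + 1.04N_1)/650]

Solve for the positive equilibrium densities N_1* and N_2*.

Setting both brackets to zero gives the nullclines N_1 + 0.496N_2 = 512 and 1.04N_1 + N_2 = 650.
Substituting N_2 = 650 - 1.04N_1 into the first: N_1(1 - 0.496·1.04) = 512 - 0.496·650.
So N_1* = 190/0.484 = 392, and then N_2* = 650 - 1.04·392 = 243.

N_1* ≈ 392, N_2* ≈ 243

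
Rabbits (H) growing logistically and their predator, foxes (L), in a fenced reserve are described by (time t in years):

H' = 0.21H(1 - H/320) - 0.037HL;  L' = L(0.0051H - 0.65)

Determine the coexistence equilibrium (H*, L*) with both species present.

From dL/dt = 0 with L > 0: 0.0051H* = 0.65, so H* = 127.
Substitute into dH/dt = 0: 0.21(1 - 127/320) = 0.037L*.
The bracket is 0.602, giving L* = 0.126/0.037 = 3.42.

H* ≈ 127, L* ≈ 3.42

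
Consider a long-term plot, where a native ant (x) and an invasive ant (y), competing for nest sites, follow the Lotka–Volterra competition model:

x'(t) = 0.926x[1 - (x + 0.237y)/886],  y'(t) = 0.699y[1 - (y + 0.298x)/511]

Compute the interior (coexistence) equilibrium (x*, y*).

x* ≈ 823, y* ≈ 266

Setting both brackets to zero gives the nullclines x + 0.237y = 886 and 0.298x + y = 511.
Substituting y = 511 - 0.298x into the first: x(1 - 0.237·0.298) = 886 - 0.237·511.
So x* = 765/0.929 = 823, and then y* = 511 - 0.298·823 = 266.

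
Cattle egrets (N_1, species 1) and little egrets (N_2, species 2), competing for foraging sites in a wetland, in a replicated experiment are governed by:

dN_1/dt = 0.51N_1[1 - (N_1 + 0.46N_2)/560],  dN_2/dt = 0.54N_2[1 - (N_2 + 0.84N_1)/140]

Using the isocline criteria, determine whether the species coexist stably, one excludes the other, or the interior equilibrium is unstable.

species 1 excludes species 2

Compare the nullcline intercepts: K1/α12 = 560/0.46 = 1220 > K2 = 140; K2/α21 = 140/0.84 = 167 < K1 = 560.
Since the inequalities point opposite ways, species 1 can invade but species 2 cannot.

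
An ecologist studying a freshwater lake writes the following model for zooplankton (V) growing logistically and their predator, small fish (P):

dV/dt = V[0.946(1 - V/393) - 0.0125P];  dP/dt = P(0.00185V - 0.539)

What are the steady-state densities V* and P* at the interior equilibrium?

From dP/dt = 0 with P > 0: 0.00185V* = 0.539, so V* = 291.
Substitute into dV/dt = 0: 0.946(1 - 291/393) = 0.0125P*.
The bracket is 0.259, giving P* = 0.245/0.0125 = 19.6.

V* ≈ 291, P* ≈ 19.6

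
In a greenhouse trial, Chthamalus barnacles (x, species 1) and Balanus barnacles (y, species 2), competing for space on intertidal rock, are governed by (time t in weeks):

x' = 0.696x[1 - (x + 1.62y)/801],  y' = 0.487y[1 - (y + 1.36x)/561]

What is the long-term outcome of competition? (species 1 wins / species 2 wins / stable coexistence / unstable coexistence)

Compare the nullcline intercepts: K1/α12 = 801/1.62 = 494 < K2 = 561; K2/α21 = 561/1.36 = 412 < K1 = 801.
Since both are reversed, neither can invade when rare; the interior point is a saddle.

unstable coexistence (outcome depends on initial conditions)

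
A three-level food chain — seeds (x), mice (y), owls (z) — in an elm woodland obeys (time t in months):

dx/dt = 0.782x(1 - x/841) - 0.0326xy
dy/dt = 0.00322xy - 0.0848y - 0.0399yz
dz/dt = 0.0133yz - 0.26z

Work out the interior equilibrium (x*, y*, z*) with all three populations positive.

x* ≈ 156, y* ≈ 19.5, z* ≈ 10.4

From dz/dt = 0: 0.0133y* = 0.26, so y* = 19.5.
From dx/dt = 0: 0.782(1 - x*/841) = 0.0326·19.5, giving x* = 841·(1 - 0.815) = 156.
From dy/dt = 0: 0.00322·156 - 0.0848 = 0.0399z*, so z* = 0.416/0.0399 = 10.4.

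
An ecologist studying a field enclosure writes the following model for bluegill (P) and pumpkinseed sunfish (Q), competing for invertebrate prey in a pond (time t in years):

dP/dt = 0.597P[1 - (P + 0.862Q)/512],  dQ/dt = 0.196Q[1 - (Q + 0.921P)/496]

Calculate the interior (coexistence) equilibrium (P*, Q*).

P* ≈ 410, Q* ≈ 119

Setting both brackets to zero gives the nullclines P + 0.862Q = 512 and 0.921P + Q = 496.
Substituting Q = 496 - 0.921P into the first: P(1 - 0.862·0.921) = 512 - 0.862·496.
So P* = 84.4/0.206 = 410, and then Q* = 496 - 0.921·410 = 119.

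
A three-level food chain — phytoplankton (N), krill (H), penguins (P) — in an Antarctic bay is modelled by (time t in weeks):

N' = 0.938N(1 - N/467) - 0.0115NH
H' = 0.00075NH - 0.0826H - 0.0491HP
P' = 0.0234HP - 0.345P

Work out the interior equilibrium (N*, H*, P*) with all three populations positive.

From dP/dt = 0: 0.0234H* = 0.345, so H* = 14.7.
From dN/dt = 0: 0.938(1 - N*/467) = 0.0115·14.7, giving N* = 467·(1 - 0.181) = 383.
From dH/dt = 0: 0.00075·383 - 0.0826 = 0.0491P*, so P* = 0.204/0.0491 = 4.16.

N* ≈ 383, H* ≈ 14.7, P* ≈ 4.16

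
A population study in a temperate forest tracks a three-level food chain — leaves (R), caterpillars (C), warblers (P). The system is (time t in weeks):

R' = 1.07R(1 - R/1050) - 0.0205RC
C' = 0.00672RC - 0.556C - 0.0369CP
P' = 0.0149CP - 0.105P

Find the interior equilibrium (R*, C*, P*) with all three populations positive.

From dP/dt = 0: 0.0149C* = 0.105, so C* = 7.05.
From dR/dt = 0: 1.07(1 - R*/1050) = 0.0205·7.05, giving R* = 1050·(1 - 0.135) = 908.
From dC/dt = 0: 0.00672·908 - 0.556 = 0.0369P*, so P* = 5.55/0.0369 = 150.

R* ≈ 908, C* ≈ 7.05, P* ≈ 150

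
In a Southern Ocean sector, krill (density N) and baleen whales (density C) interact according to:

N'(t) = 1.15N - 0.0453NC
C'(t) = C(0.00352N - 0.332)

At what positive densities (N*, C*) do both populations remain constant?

Set dC/dt = 0 with C > 0: 0.00352N - 0.332 = 0, so N* = 0.332/0.00352 = 94.3.
Set dN/dt = 0 with N > 0: 1.15 - 0.0453C = 0, so C* = 1.15/0.0453 = 25.4.

N* ≈ 94.3, C* ≈ 25.4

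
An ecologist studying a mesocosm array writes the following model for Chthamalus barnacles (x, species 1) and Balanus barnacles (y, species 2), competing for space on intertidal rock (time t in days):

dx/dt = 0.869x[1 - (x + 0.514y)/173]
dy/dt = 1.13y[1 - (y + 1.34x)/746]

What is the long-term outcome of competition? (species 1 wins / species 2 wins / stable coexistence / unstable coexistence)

Compare the nullcline intercepts: K1/α12 = 173/0.514 = 337 < K2 = 746; K2/α21 = 746/1.34 = 557 > K1 = 173.
Since the inequalities point opposite ways, species 2 can invade but species 1 cannot.

species 2 excludes species 1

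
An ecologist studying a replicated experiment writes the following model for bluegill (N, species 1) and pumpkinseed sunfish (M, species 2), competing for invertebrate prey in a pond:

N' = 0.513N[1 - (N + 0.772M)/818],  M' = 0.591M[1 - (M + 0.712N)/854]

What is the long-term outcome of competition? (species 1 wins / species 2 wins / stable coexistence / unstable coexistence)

stable coexistence

Compare the nullcline intercepts: K1/α12 = 818/0.772 = 1060 > K2 = 854; K2/α21 = 854/0.712 = 1200 > K1 = 818.
Since both inequalities hold, each species can invade when rare, so the interior equilibrium is stable.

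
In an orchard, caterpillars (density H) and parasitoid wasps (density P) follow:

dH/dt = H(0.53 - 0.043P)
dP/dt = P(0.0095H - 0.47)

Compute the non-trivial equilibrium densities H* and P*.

Set dP/dt = 0 with P > 0: 0.0095H - 0.47 = 0, so H* = 0.47/0.0095 = 49.5.
Set dH/dt = 0 with H > 0: 0.53 - 0.043P = 0, so P* = 0.53/0.043 = 12.3.

H* ≈ 49.5, P* ≈ 12.3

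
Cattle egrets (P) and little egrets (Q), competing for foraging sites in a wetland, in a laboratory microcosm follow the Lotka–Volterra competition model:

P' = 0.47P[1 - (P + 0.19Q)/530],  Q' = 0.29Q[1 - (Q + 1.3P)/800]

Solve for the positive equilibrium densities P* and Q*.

Setting both brackets to zero gives the nullclines P + 0.19Q = 530 and 1.3P + Q = 800.
Substituting Q = 800 - 1.3P into the first: P(1 - 0.19·1.3) = 530 - 0.19·800.
So P* = 378/0.753 = 502, and then Q* = 800 - 1.3·502 = 147.

P* ≈ 502, Q* ≈ 147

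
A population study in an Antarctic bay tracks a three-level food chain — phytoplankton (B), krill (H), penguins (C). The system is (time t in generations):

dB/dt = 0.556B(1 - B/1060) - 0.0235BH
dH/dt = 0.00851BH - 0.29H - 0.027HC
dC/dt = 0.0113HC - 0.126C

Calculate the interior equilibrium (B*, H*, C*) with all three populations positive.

From dC/dt = 0: 0.0113H* = 0.126, so H* = 11.2.
From dB/dt = 0: 0.556(1 - B*/1060) = 0.0235·11.2, giving B* = 1060·(1 - 0.471) = 560.
From dH/dt = 0: 0.00851·560 - 0.29 = 0.027C*, so C* = 4.48/0.027 = 166.

B* ≈ 560, H* ≈ 11.2, C* ≈ 166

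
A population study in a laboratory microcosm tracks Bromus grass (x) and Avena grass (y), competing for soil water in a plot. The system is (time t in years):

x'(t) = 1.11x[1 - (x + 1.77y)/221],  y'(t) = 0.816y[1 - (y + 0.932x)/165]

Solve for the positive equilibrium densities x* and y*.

x* ≈ 109, y* ≈ 63.1

Setting both brackets to zero gives the nullclines x + 1.77y = 221 and 0.932x + y = 165.
Substituting y = 165 - 0.932x into the first: x(1 - 1.77·0.932) = 221 - 1.77·165.
So x* = -71.1/-0.65 = 109, and then y* = 165 - 0.932·109 = 63.1.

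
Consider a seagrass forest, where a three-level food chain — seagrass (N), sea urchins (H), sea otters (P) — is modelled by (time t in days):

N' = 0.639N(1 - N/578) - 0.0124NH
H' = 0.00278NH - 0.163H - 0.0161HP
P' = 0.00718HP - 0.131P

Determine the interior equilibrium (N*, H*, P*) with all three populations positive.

N* ≈ 373, H* ≈ 18.2, P* ≈ 54.3

From dP/dt = 0: 0.00718H* = 0.131, so H* = 18.2.
From dN/dt = 0: 0.639(1 - N*/578) = 0.0124·18.2, giving N* = 578·(1 - 0.354) = 373.
From dH/dt = 0: 0.00278·373 - 0.163 = 0.0161P*, so P* = 0.875/0.0161 = 54.3.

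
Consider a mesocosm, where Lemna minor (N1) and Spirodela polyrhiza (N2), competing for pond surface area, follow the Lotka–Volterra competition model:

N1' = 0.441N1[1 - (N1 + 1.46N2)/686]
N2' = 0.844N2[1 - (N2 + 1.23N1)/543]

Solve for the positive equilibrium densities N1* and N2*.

Setting both brackets to zero gives the nullclines N1 + 1.46N2 = 686 and 1.23N1 + N2 = 543.
Substituting N2 = 543 - 1.23N1 into the first: N1(1 - 1.46·1.23) = 686 - 1.46·543.
So N1* = -107/-0.796 = 134, and then N2* = 543 - 1.23·134 = 378.

N1* ≈ 134, N2* ≈ 378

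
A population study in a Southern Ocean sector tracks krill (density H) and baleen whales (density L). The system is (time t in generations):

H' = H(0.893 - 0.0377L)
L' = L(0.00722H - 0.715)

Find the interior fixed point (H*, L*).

Set dL/dt = 0 with L > 0: 0.00722H - 0.715 = 0, so H* = 0.715/0.00722 = 99.
Set dH/dt = 0 with H > 0: 0.893 - 0.0377L = 0, so L* = 0.893/0.0377 = 23.7.

H* ≈ 99, L* ≈ 23.7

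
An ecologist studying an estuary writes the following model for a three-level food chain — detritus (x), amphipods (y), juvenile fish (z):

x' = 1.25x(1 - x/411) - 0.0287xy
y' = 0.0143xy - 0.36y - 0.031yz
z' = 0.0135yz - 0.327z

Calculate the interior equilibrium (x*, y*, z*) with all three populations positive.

From dz/dt = 0: 0.0135y* = 0.327, so y* = 24.2.
From dx/dt = 0: 1.25(1 - x*/411) = 0.0287·24.2, giving x* = 411·(1 - 0.556) = 182.
From dy/dt = 0: 0.0143·182 - 0.36 = 0.031z*, so z* = 2.25/0.031 = 72.5.

x* ≈ 182, y* ≈ 24.2, z* ≈ 72.5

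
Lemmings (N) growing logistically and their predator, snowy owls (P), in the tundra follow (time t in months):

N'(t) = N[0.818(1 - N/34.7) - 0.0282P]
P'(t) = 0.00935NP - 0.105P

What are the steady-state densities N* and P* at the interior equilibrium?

N* ≈ 11.2, P* ≈ 19.6

From dP/dt = 0 with P > 0: 0.00935N* = 0.105, so N* = 11.2.
Substitute into dN/dt = 0: 0.818(1 - 11.2/34.7) = 0.0282P*.
The bracket is 0.676, giving P* = 0.553/0.0282 = 19.6.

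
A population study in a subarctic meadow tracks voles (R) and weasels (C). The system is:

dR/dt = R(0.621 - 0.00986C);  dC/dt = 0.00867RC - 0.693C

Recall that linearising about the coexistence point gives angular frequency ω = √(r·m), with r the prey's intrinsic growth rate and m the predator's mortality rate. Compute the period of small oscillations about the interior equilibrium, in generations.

T ≈ 9.58 generations

Here r = 0.621 and m = 0.693, so r·m = 0.43.
ω = √0.43 = 0.656 per generation, hence T = 2π/ω ≈ 9.58 generations.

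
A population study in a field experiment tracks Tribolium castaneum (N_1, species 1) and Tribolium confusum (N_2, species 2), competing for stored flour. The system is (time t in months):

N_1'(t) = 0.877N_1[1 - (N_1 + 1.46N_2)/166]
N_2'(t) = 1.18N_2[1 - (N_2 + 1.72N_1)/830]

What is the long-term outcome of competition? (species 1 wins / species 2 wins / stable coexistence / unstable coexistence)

species 2 excludes species 1

Compare the nullcline intercepts: K1/α12 = 166/1.46 = 114 < K2 = 830; K2/α21 = 830/1.72 = 483 > K1 = 166.
Since the inequalities point opposite ways, species 2 can invade but species 1 cannot.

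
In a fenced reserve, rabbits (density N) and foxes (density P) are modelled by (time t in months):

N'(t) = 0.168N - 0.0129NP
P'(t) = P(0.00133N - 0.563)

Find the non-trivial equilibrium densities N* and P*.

Set dP/dt = 0 with P > 0: 0.00133N - 0.563 = 0, so N* = 0.563/0.00133 = 423.
Set dN/dt = 0 with N > 0: 0.168 - 0.0129P = 0, so P* = 0.168/0.0129 = 13.

N* ≈ 423, P* ≈ 13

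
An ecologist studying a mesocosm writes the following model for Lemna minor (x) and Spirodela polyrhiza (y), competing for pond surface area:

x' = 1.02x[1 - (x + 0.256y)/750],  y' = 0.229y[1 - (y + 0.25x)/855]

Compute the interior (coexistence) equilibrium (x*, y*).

x* ≈ 567, y* ≈ 713

Setting both brackets to zero gives the nullclines x + 0.256y = 750 and 0.25x + y = 855.
Substituting y = 855 - 0.25x into the first: x(1 - 0.256·0.25) = 750 - 0.256·855.
So x* = 531/0.936 = 567, and then y* = 855 - 0.25·567 = 713.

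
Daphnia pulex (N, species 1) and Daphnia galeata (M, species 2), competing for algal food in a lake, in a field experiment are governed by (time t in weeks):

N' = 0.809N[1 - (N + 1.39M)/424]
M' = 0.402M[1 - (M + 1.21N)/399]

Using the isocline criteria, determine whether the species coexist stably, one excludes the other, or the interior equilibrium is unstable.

Compare the nullcline intercepts: K1/α12 = 424/1.39 = 305 < K2 = 399; K2/α21 = 399/1.21 = 330 < K1 = 424.
Since both are reversed, neither can invade when rare; the interior point is a saddle.

unstable coexistence (outcome depends on initial conditions)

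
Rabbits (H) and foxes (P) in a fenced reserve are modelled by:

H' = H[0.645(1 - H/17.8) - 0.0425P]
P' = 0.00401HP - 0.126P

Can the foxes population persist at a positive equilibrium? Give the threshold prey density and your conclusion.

Threshold H = 31.4; K < 31.4, so no, the predator goes extinct.

The predator equation gives dP/dt > 0 only when H > 0.126/0.00401 = 31.4.
Without the predator, H → K = 17.8. Since 17.8 < 31.4, the predator cannot invade.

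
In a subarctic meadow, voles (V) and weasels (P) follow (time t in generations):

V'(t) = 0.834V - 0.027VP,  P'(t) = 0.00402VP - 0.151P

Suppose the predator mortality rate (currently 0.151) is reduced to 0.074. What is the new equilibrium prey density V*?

V* ≈ 18.4

At the interior fixed point, setting dP/dt = 0 with P > 0 fixes V* = (predator death rate)/(VP coefficient) — independent of the other coefficients.
With the change, V* = 0.074/0.00402 = 18.4; it falls from 37.6.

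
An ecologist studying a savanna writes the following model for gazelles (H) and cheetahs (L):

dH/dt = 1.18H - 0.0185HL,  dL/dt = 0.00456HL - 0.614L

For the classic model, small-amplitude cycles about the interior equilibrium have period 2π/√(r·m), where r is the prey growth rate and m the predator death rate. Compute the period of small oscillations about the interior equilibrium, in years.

Here r = 1.18 and m = 0.614, so r·m = 0.725.
ω = √0.725 = 0.851 per year, hence T = 2π/ω ≈ 7.38 years.

T ≈ 7.38 years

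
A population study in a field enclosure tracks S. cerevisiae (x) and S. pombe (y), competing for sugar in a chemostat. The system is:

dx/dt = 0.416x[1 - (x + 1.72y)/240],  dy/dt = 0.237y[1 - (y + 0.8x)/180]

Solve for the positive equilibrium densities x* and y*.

Setting both brackets to zero gives the nullclines x + 1.72y = 240 and 0.8x + y = 180.
Substituting y = 180 - 0.8x into the first: x(1 - 1.72·0.8) = 240 - 1.72·180.
So x* = -69.6/-0.376 = 185, and then y* = 180 - 0.8·185 = 31.9.

x* ≈ 185, y* ≈ 31.9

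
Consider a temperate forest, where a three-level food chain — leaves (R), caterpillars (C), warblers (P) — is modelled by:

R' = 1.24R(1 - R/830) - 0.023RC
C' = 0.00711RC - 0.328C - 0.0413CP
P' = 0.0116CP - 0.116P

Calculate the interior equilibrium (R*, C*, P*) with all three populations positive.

From dP/dt = 0: 0.0116C* = 0.116, so C* = 10.
From dR/dt = 0: 1.24(1 - R*/830) = 0.023·10, giving R* = 830·(1 - 0.185) = 676.
From dC/dt = 0: 0.00711·676 - 0.328 = 0.0413P*, so P* = 4.48/0.0413 = 108.

R* ≈ 676, C* ≈ 10, P* ≈ 108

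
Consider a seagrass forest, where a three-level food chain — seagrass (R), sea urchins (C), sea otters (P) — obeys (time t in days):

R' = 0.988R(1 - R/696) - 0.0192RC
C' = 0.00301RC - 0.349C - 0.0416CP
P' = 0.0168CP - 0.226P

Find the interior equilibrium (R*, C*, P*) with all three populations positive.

From dP/dt = 0: 0.0168C* = 0.226, so C* = 13.5.
From dR/dt = 0: 0.988(1 - R*/696) = 0.0192·13.5, giving R* = 696·(1 - 0.261) = 514.
From dC/dt = 0: 0.00301·514 - 0.349 = 0.0416P*, so P* = 1.2/0.0416 = 28.8.

R* ≈ 514, C* ≈ 13.5, P* ≈ 28.8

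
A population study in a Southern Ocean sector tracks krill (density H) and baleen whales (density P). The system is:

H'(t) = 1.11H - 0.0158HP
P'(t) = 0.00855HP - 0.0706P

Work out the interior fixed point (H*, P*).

H* ≈ 8.26, P* ≈ 70.3

Set dP/dt = 0 with P > 0: 0.00855H - 0.0706 = 0, so H* = 0.0706/0.00855 = 8.26.
Set dH/dt = 0 with H > 0: 1.11 - 0.0158P = 0, so P* = 1.11/0.0158 = 70.3.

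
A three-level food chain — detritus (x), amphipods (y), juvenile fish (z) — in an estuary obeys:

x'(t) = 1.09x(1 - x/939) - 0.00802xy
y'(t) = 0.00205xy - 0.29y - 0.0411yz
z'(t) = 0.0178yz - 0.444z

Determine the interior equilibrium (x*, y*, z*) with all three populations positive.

From dz/dt = 0: 0.0178y* = 0.444, so y* = 24.9.
From dx/dt = 0: 1.09(1 - x*/939) = 0.00802·24.9, giving x* = 939·(1 - 0.184) = 767.
From dy/dt = 0: 0.00205·767 - 0.29 = 0.0411z*, so z* = 1.28/0.0411 = 31.2.

x* ≈ 767, y* ≈ 24.9, z* ≈ 31.2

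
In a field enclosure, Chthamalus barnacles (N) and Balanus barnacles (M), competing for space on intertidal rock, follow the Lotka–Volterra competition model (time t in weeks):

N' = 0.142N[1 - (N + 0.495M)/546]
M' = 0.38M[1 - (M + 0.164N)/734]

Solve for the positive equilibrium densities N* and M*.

N* ≈ 199, M* ≈ 701

Setting both brackets to zero gives the nullclines N + 0.495M = 546 and 0.164N + M = 734.
Substituting M = 734 - 0.164N into the first: N(1 - 0.495·0.164) = 546 - 0.495·734.
So N* = 183/0.919 = 199, and then M* = 734 - 0.164·199 = 701.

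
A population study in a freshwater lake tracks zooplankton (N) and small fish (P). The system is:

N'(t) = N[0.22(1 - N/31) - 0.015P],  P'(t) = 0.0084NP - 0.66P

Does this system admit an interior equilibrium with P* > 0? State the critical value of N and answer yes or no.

The predator equation gives dP/dt > 0 only when N > 0.66/0.0084 = 78.6.
Without the predator, N → K = 31. Since 31 < 78.6, the predator cannot invade.

Threshold N = 78.6; K < 78.6, so no, the predator goes extinct.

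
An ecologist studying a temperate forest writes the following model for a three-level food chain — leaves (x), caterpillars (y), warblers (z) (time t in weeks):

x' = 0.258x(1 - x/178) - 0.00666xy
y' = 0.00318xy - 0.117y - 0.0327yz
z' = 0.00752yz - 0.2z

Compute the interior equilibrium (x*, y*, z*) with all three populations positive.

x* ≈ 55.8, y* ≈ 26.6, z* ≈ 1.85

From dz/dt = 0: 0.00752y* = 0.2, so y* = 26.6.
From dx/dt = 0: 0.258(1 - x*/178) = 0.00666·26.6, giving x* = 178·(1 - 0.687) = 55.8.
From dy/dt = 0: 0.00318·55.8 - 0.117 = 0.0327z*, so z* = 0.0604/0.0327 = 1.85.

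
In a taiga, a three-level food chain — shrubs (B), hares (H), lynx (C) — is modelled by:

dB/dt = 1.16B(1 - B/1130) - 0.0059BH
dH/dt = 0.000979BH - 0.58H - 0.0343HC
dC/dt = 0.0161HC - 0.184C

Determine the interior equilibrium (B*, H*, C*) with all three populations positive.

B* ≈ 1060, H* ≈ 11.4, C* ≈ 13.5

From dC/dt = 0: 0.0161H* = 0.184, so H* = 11.4.
From dB/dt = 0: 1.16(1 - B*/1130) = 0.0059·11.4, giving B* = 1130·(1 - 0.0581) = 1060.
From dH/dt = 0: 0.000979·1060 - 0.58 = 0.0343C*, so C* = 0.462/0.0343 = 13.5.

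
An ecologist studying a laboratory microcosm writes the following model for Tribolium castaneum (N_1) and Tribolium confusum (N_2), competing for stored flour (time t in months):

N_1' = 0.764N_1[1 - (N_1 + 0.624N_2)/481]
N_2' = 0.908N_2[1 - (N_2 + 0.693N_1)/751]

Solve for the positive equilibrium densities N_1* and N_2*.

N_1* ≈ 21.8, N_2* ≈ 736

Setting both brackets to zero gives the nullclines N_1 + 0.624N_2 = 481 and 0.693N_1 + N_2 = 751.
Substituting N_2 = 751 - 0.693N_1 into the first: N_1(1 - 0.624·0.693) = 481 - 0.624·751.
So N_1* = 12.4/0.568 = 21.8, and then N_2* = 751 - 0.693·21.8 = 736.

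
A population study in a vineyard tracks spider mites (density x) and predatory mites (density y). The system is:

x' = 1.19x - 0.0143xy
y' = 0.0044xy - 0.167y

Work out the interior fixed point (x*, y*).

x* ≈ 38, y* ≈ 83.2

Set dy/dt = 0 with y > 0: 0.0044x - 0.167 = 0, so x* = 0.167/0.0044 = 38.
Set dx/dt = 0 with x > 0: 1.19 - 0.0143y = 0, so y* = 1.19/0.0143 = 83.2.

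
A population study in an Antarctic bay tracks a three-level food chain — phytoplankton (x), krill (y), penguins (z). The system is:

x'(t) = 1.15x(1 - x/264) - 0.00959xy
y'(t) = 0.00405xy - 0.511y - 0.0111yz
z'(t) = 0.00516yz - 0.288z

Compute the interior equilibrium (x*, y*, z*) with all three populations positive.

x* ≈ 141, y* ≈ 55.8, z* ≈ 5.46

From dz/dt = 0: 0.00516y* = 0.288, so y* = 55.8.
From dx/dt = 0: 1.15(1 - x*/264) = 0.00959·55.8, giving x* = 264·(1 - 0.465) = 141.
From dy/dt = 0: 0.00405·141 - 0.511 = 0.0111z*, so z* = 0.0606/0.0111 = 5.46.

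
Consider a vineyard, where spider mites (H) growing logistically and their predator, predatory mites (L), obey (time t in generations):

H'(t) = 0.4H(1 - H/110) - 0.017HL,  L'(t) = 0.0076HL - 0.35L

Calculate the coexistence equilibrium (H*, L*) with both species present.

From dL/dt = 0 with L > 0: 0.0076H* = 0.35, so H* = 46.1.
Substitute into dH/dt = 0: 0.4(1 - 46.1/110) = 0.017L*.
The bracket is 0.581, giving L* = 0.233/0.017 = 13.7.

H* ≈ 46.1, L* ≈ 13.7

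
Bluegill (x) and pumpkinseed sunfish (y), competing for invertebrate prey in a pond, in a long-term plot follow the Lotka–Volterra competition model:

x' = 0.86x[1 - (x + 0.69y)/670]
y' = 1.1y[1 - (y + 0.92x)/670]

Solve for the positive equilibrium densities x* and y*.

Setting both brackets to zero gives the nullclines x + 0.69y = 670 and 0.92x + y = 670.
Substituting y = 670 - 0.92x into the first: x(1 - 0.69·0.92) = 670 - 0.69·670.
So x* = 208/0.365 = 569, and then y* = 670 - 0.92·569 = 147.

x* ≈ 569, y* ≈ 147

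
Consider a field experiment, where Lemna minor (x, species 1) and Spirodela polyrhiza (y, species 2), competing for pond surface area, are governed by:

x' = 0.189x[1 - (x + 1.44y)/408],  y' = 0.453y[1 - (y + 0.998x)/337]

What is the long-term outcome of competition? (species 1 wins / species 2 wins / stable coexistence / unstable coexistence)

Compare the nullcline intercepts: K1/α12 = 408/1.44 = 283 < K2 = 337; K2/α21 = 337/0.998 = 338 < K1 = 408.
Since both are reversed, neither can invade when rare; the interior point is a saddle.

unstable coexistence (outcome depends on initial conditions)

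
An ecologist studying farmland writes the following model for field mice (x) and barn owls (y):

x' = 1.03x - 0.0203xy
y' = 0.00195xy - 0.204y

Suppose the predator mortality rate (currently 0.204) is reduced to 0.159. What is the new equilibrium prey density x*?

At the interior fixed point, setting dy/dt = 0 with y > 0 fixes x* = (predator death rate)/(xy coefficient) — independent of the other coefficients.
With the change, x* = 0.159/0.00195 = 81.5; it falls from 105.

x* ≈ 81.5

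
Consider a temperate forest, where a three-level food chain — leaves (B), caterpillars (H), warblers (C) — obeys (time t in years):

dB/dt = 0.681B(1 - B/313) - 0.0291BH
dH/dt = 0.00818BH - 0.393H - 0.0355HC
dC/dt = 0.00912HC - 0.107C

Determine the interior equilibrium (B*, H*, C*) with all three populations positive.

B* ≈ 156, H* ≈ 11.7, C* ≈ 24.9

From dC/dt = 0: 0.00912H* = 0.107, so H* = 11.7.
From dB/dt = 0: 0.681(1 - B*/313) = 0.0291·11.7, giving B* = 313·(1 - 0.501) = 156.
From dH/dt = 0: 0.00818·156 - 0.393 = 0.0355C*, so C* = 0.884/0.0355 = 24.9.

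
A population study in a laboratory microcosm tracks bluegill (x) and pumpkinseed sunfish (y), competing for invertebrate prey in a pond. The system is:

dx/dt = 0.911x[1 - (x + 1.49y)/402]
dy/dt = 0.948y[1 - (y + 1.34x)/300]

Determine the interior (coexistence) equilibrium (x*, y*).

x* ≈ 45.2, y* ≈ 239

Setting both brackets to zero gives the nullclines x + 1.49y = 402 and 1.34x + y = 300.
Substituting y = 300 - 1.34x into the first: x(1 - 1.49·1.34) = 402 - 1.49·300.
So x* = -45/-0.997 = 45.2, and then y* = 300 - 1.34·45.2 = 239.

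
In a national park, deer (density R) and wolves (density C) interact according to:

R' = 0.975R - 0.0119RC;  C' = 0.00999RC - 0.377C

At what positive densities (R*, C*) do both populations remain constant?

Set dC/dt = 0 with C > 0: 0.00999R - 0.377 = 0, so R* = 0.377/0.00999 = 37.7.
Set dR/dt = 0 with R > 0: 0.975 - 0.0119C = 0, so C* = 0.975/0.0119 = 81.9.

R* ≈ 37.7, C* ≈ 81.9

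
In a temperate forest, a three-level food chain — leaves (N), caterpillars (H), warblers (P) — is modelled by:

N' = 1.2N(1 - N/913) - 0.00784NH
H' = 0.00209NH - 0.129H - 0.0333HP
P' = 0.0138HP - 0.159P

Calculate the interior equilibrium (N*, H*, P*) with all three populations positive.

From dP/dt = 0: 0.0138H* = 0.159, so H* = 11.5.
From dN/dt = 0: 1.2(1 - N*/913) = 0.00784·11.5, giving N* = 913·(1 - 0.0753) = 844.
From dH/dt = 0: 0.00209·844 - 0.129 = 0.0333P*, so P* = 1.64/0.0333 = 49.1.

N* ≈ 844, H* ≈ 11.5, P* ≈ 49.1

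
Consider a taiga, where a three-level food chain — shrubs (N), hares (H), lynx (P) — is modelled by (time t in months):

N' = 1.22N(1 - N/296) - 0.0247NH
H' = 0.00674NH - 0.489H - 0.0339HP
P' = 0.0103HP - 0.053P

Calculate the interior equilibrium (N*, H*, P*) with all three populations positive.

N* ≈ 265, H* ≈ 5.15, P* ≈ 38.3

From dP/dt = 0: 0.0103H* = 0.053, so H* = 5.15.
From dN/dt = 0: 1.22(1 - N*/296) = 0.0247·5.15, giving N* = 296·(1 - 0.104) = 265.
From dH/dt = 0: 0.00674·265 - 0.489 = 0.0339P*, so P* = 1.3/0.0339 = 38.3.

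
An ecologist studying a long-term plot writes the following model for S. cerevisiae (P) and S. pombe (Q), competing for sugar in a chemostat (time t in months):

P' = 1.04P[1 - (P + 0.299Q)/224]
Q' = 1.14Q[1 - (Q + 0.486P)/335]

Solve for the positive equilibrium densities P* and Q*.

P* ≈ 145, Q* ≈ 265

Setting both brackets to zero gives the nullclines P + 0.299Q = 224 and 0.486P + Q = 335.
Substituting Q = 335 - 0.486P into the first: P(1 - 0.299·0.486) = 224 - 0.299·335.
So P* = 124/0.855 = 145, and then Q* = 335 - 0.486·145 = 265.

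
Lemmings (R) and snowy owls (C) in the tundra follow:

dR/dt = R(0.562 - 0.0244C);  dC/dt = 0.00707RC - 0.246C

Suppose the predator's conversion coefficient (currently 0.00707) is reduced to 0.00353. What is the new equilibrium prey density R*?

R* ≈ 69.7

At the interior fixed point, setting dC/dt = 0 with C > 0 fixes R* = (predator death rate)/(RC coefficient) — independent of the other coefficients.
With the change, R* = 0.246/0.00353 = 69.7; it rises from 34.8.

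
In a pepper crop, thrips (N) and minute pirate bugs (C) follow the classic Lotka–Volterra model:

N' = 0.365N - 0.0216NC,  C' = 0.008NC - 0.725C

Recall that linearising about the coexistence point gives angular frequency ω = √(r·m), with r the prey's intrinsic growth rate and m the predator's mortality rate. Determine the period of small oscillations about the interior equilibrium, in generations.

T ≈ 12.2 generations

Here r = 0.365 and m = 0.725, so r·m = 0.265.
ω = √0.265 = 0.514 per generation, hence T = 2π/ω ≈ 12.2 generations.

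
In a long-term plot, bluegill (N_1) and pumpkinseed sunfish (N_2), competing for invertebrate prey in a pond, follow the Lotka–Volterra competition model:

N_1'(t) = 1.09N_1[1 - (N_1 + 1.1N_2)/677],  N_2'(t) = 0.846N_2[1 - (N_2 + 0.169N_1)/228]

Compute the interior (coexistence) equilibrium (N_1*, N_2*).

Setting both brackets to zero gives the nullclines N_1 + 1.1N_2 = 677 and 0.169N_1 + N_2 = 228.
Substituting N_2 = 228 - 0.169N_1 into the first: N_1(1 - 1.1·0.169) = 677 - 1.1·228.
So N_1* = 426/0.814 = 524, and then N_2* = 228 - 0.169·524 = 140.

N_1* ≈ 524, N_2* ≈ 140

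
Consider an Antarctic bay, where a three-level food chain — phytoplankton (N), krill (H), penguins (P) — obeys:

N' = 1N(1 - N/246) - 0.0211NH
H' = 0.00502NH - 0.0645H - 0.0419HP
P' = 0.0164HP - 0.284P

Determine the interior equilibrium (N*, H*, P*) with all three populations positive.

N* ≈ 156, H* ≈ 17.3, P* ≈ 17.2

From dP/dt = 0: 0.0164H* = 0.284, so H* = 17.3.
From dN/dt = 0: 1(1 - N*/246) = 0.0211·17.3, giving N* = 246·(1 - 0.365) = 156.
From dH/dt = 0: 0.00502·156 - 0.0645 = 0.0419P*, so P* = 0.719/0.0419 = 17.2.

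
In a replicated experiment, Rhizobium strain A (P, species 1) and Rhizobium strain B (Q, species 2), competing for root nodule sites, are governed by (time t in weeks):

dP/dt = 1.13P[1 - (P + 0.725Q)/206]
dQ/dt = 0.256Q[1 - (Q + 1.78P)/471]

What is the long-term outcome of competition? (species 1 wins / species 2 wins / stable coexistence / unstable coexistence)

species 2 excludes species 1

Compare the nullcline intercepts: K1/α12 = 206/0.725 = 284 < K2 = 471; K2/α21 = 471/1.78 = 265 > K1 = 206.
Since the inequalities point opposite ways, species 2 can invade but species 1 cannot.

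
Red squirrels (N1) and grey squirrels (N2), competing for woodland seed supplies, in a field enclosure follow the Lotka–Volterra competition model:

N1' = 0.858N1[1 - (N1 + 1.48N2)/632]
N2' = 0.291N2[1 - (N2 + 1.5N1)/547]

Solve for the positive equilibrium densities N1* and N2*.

N1* ≈ 146, N2* ≈ 329

Setting both brackets to zero gives the nullclines N1 + 1.48N2 = 632 and 1.5N1 + N2 = 547.
Substituting N2 = 547 - 1.5N1 into the first: N1(1 - 1.48·1.5) = 632 - 1.48·547.
So N1* = -178/-1.22 = 146, and then N2* = 547 - 1.5·146 = 329.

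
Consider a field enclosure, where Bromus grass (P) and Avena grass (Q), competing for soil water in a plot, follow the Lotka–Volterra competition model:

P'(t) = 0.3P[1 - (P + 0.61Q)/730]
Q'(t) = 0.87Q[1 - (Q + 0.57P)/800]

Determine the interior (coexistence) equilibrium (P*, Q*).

P* ≈ 371, Q* ≈ 589

Setting both brackets to zero gives the nullclines P + 0.61Q = 730 and 0.57P + Q = 800.
Substituting Q = 800 - 0.57P into the first: P(1 - 0.61·0.57) = 730 - 0.61·800.
So P* = 242/0.652 = 371, and then Q* = 800 - 0.57·371 = 589.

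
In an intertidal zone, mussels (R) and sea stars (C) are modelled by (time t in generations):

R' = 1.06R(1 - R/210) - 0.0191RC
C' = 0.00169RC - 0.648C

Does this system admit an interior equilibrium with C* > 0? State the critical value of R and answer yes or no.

The predator equation gives dC/dt > 0 only when R > 0.648/0.00169 = 383.
Without the predator, R → K = 210. Since 210 < 383, the predator cannot invade.

Threshold R = 383; K < 383, so no, the predator goes extinct.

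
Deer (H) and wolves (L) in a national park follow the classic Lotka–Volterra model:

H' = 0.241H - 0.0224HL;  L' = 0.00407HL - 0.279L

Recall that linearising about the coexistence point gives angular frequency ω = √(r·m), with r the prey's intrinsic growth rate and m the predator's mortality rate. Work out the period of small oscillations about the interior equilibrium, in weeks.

Here r = 0.241 and m = 0.279, so r·m = 0.0672.
ω = √0.0672 = 0.259 per week, hence T = 2π/ω ≈ 24.2 weeks.

T ≈ 24.2 weeks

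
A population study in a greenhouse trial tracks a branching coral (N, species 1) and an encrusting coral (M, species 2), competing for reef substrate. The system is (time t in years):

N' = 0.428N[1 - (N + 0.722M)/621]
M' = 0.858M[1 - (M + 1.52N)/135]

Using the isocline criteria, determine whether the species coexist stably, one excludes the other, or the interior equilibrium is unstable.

species 1 excludes species 2

Compare the nullcline intercepts: K1/α12 = 621/0.722 = 860 > K2 = 135; K2/α21 = 135/1.52 = 88.8 < K1 = 621.
Since the inequalities point opposite ways, species 1 can invade but species 2 cannot.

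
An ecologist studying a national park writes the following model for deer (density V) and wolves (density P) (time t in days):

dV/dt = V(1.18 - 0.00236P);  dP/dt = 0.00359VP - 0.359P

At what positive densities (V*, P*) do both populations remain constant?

Set dP/dt = 0 with P > 0: 0.00359V - 0.359 = 0, so V* = 0.359/0.00359 = 100.
Set dV/dt = 0 with V > 0: 1.18 - 0.00236P = 0, so P* = 1.18/0.00236 = 500.

V* ≈ 100, P* ≈ 500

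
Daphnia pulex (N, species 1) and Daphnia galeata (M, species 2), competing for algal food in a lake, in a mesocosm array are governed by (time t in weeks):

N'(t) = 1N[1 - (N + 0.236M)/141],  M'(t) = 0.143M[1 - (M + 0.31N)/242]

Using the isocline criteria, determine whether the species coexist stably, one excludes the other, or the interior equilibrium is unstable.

Compare the nullcline intercepts: K1/α12 = 141/0.236 = 597 > K2 = 242; K2/α21 = 242/0.31 = 781 > K1 = 141.
Since both inequalities hold, each species can invade when rare, so the interior equilibrium is stable.

stable coexistence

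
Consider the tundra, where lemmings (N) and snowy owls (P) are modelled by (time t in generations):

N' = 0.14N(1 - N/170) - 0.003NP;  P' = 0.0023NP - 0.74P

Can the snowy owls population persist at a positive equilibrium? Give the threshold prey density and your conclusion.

Threshold N = 322; K < 322, so no, the predator goes extinct.

The predator equation gives dP/dt > 0 only when N > 0.74/0.0023 = 322.
Without the predator, N → K = 170. Since 170 < 322, the predator cannot invade.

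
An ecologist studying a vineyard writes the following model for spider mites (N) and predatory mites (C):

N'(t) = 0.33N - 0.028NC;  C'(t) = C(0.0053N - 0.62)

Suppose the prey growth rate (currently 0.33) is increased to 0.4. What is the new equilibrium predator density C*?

At the interior fixed point, setting dN/dt = 0 with N > 0 fixes C* = (prey growth rate)/(NC coefficient) — independent of the other coefficients.
With the change, C* = 0.4/0.028 = 14.3; it rises from 11.8.

C* ≈ 14.3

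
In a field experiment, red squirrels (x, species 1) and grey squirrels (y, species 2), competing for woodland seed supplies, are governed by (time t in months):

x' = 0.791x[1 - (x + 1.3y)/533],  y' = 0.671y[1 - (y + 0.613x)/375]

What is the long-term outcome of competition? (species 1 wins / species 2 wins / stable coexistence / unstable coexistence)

stable coexistence

Compare the nullcline intercepts: K1/α12 = 533/1.3 = 410 > K2 = 375; K2/α21 = 375/0.613 = 612 > K1 = 533.
Since both inequalities hold, each species can invade when rare, so the interior equilibrium is stable.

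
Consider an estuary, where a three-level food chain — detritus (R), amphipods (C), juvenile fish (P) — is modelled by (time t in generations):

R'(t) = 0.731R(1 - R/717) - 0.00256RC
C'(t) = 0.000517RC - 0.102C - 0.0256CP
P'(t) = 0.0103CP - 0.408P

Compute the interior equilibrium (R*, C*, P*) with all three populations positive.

R* ≈ 618, C* ≈ 39.6, P* ≈ 8.49

From dP/dt = 0: 0.0103C* = 0.408, so C* = 39.6.
From dR/dt = 0: 0.731(1 - R*/717) = 0.00256·39.6, giving R* = 717·(1 - 0.139) = 618.
From dC/dt = 0: 0.000517·618 - 0.102 = 0.0256P*, so P* = 0.217/0.0256 = 8.49.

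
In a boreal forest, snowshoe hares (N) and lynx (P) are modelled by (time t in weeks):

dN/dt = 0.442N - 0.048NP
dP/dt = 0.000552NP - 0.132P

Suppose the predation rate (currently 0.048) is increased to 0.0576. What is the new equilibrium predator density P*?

P* ≈ 7.67

At the interior fixed point, setting dN/dt = 0 with N > 0 fixes P* = (prey growth rate)/(NP coefficient) — independent of the other coefficients.
With the change, P* = 0.442/0.0576 = 7.67; it falls from 9.21.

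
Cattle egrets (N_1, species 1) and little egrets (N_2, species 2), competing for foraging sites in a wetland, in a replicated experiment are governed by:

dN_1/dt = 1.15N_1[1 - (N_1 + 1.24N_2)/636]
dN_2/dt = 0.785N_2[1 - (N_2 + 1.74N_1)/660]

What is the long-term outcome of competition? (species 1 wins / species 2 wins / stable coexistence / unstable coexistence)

Compare the nullcline intercepts: K1/α12 = 636/1.24 = 513 < K2 = 660; K2/α21 = 660/1.74 = 379 < K1 = 636.
Since both are reversed, neither can invade when rare; the interior point is a saddle.

unstable coexistence (outcome depends on initial conditions)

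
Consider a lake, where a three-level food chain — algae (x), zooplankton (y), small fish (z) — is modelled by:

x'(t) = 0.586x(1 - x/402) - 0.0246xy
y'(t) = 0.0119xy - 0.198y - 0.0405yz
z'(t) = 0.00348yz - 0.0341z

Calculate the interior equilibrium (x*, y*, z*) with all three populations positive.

x* ≈ 237, y* ≈ 9.8, z* ≈ 64.6

From dz/dt = 0: 0.00348y* = 0.0341, so y* = 9.8.
From dx/dt = 0: 0.586(1 - x*/402) = 0.0246·9.8, giving x* = 402·(1 - 0.411) = 237.
From dy/dt = 0: 0.0119·237 - 0.198 = 0.0405z*, so z* = 2.62/0.0405 = 64.6.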